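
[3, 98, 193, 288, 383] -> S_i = 3 + 95*i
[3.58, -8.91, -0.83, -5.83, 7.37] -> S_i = Random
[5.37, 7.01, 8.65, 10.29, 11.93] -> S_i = 5.37 + 1.64*i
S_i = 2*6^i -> [2, 12, 72, 432, 2592]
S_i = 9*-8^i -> [9, -72, 576, -4608, 36864]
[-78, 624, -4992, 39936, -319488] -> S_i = -78*-8^i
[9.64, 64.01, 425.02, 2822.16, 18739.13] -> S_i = 9.64*6.64^i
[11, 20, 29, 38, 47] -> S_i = 11 + 9*i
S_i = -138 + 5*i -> [-138, -133, -128, -123, -118]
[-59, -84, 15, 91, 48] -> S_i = Random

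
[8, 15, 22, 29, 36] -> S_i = 8 + 7*i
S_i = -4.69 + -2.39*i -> [-4.69, -7.08, -9.47, -11.86, -14.25]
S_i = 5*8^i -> [5, 40, 320, 2560, 20480]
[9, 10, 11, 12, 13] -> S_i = 9 + 1*i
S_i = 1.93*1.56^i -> [1.93, 3.01, 4.7, 7.33, 11.43]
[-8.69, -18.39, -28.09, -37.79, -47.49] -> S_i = -8.69 + -9.70*i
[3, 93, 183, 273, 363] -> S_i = 3 + 90*i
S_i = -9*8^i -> [-9, -72, -576, -4608, -36864]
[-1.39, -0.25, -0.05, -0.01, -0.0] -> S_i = -1.39*0.18^i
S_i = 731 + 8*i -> [731, 739, 747, 755, 763]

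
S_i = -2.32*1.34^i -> [-2.32, -3.11, -4.17, -5.58, -7.48]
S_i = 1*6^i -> [1, 6, 36, 216, 1296]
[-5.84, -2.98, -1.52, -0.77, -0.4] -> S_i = -5.84*0.51^i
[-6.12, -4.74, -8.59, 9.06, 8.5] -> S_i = Random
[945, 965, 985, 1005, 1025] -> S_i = 945 + 20*i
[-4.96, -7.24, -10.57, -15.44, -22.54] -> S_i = -4.96*1.46^i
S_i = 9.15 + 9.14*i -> [9.15, 18.29, 27.43, 36.57, 45.71]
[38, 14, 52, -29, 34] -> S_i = Random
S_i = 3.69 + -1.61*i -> [3.69, 2.08, 0.47, -1.14, -2.75]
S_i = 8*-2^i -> [8, -16, 32, -64, 128]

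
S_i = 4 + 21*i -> [4, 25, 46, 67, 88]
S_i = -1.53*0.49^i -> [-1.53, -0.75, -0.37, -0.18, -0.09]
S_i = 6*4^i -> [6, 24, 96, 384, 1536]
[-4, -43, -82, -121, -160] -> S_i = -4 + -39*i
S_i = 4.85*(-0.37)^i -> [4.85, -1.79, 0.66, -0.25, 0.09]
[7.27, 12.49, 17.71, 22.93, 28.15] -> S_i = 7.27 + 5.22*i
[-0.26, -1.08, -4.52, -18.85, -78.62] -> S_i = -0.26*4.17^i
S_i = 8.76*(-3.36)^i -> [8.76, -29.43, 98.9, -332.29, 1116.51]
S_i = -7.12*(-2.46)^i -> [-7.12, 17.52, -43.09, 105.99, -260.75]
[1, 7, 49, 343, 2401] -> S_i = 1*7^i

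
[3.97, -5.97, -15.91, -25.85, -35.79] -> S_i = 3.97 + -9.94*i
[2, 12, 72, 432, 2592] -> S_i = 2*6^i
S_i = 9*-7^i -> [9, -63, 441, -3087, 21609]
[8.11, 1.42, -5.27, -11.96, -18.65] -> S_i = 8.11 + -6.69*i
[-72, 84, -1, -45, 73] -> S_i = Random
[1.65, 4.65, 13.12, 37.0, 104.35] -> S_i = 1.65*2.82^i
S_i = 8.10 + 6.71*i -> [8.1, 14.81, 21.52, 28.23, 34.94]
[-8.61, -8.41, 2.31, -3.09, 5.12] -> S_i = Random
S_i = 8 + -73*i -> [8, -65, -138, -211, -284]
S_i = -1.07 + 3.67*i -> [-1.07, 2.6, 6.27, 9.94, 13.61]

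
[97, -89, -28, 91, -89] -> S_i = Random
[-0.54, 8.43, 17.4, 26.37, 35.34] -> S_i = -0.54 + 8.97*i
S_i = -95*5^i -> [-95, -475, -2375, -11875, -59375]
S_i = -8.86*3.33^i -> [-8.86, -29.5, -98.25, -327.16, -1089.46]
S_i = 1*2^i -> [1, 2, 4, 8, 16]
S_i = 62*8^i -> [62, 496, 3968, 31744, 253952]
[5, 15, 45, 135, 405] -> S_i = 5*3^i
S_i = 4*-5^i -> [4, -20, 100, -500, 2500]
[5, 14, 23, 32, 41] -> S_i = 5 + 9*i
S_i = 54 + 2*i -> [54, 56, 58, 60, 62]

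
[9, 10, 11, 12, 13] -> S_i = 9 + 1*i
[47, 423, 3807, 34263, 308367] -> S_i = 47*9^i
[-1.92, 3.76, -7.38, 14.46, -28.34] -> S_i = -1.92*(-1.96)^i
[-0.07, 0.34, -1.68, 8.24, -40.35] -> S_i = -0.07*(-4.90)^i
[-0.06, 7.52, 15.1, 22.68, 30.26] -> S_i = -0.06 + 7.58*i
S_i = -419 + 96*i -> [-419, -323, -227, -131, -35]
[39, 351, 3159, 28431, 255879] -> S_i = 39*9^i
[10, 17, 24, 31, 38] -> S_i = 10 + 7*i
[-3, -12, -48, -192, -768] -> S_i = -3*4^i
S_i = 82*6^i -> [82, 492, 2952, 17712, 106272]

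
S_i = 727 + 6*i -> [727, 733, 739, 745, 751]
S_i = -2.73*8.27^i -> [-2.73, -22.58, -186.71, -1544.11, -12769.82]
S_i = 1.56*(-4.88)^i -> [1.56, -7.61, 37.15, -181.29, 884.72]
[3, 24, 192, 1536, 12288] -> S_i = 3*8^i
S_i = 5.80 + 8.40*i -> [5.8, 14.2, 22.6, 31.0, 39.4]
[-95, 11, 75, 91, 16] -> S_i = Random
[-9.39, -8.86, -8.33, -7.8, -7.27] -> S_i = -9.39 + 0.53*i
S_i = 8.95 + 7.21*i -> [8.95, 16.16, 23.37, 30.58, 37.79]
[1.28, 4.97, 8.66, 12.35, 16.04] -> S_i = 1.28 + 3.69*i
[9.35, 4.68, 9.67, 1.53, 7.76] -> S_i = Random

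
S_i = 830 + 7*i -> [830, 837, 844, 851, 858]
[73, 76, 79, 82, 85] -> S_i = 73 + 3*i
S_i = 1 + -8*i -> [1, -7, -15, -23, -31]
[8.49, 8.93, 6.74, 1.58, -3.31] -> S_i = Random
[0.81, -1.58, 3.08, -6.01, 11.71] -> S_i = 0.81*(-1.95)^i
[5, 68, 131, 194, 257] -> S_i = 5 + 63*i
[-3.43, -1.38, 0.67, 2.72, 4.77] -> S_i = -3.43 + 2.05*i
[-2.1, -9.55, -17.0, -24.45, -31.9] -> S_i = -2.10 + -7.45*i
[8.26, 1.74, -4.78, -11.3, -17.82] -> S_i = 8.26 + -6.52*i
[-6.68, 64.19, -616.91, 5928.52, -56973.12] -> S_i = -6.68*(-9.61)^i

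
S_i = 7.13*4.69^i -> [7.13, 33.44, 156.83, 735.54, 3449.7]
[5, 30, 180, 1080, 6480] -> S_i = 5*6^i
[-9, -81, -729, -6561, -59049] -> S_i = -9*9^i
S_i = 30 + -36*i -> [30, -6, -42, -78, -114]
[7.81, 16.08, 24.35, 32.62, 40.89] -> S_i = 7.81 + 8.27*i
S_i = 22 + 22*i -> [22, 44, 66, 88, 110]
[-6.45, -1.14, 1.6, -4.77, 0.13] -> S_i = Random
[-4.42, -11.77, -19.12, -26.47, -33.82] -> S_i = -4.42 + -7.35*i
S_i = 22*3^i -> [22, 66, 198, 594, 1782]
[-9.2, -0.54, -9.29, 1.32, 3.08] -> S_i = Random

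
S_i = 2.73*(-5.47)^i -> [2.73, -14.93, 81.68, -446.81, 2444.06]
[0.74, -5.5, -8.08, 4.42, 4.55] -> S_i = Random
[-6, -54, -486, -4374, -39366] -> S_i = -6*9^i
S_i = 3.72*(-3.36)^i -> [3.72, -12.5, 42.0, -141.11, 474.13]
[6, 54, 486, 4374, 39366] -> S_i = 6*9^i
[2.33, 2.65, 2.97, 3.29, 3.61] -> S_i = 2.33 + 0.32*i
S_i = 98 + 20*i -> [98, 118, 138, 158, 178]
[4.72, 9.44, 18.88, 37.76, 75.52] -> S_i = 4.72*2.00^i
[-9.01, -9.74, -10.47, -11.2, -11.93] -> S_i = -9.01 + -0.73*i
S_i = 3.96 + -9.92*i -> [3.96, -5.96, -15.88, -25.8, -35.72]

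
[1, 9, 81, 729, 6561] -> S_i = 1*9^i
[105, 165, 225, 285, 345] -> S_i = 105 + 60*i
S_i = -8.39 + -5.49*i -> [-8.39, -13.88, -19.37, -24.86, -30.35]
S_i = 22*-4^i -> [22, -88, 352, -1408, 5632]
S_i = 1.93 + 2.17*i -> [1.93, 4.1, 6.27, 8.44, 10.61]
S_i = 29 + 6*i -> [29, 35, 41, 47, 53]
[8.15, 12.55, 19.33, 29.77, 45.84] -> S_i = 8.15*1.54^i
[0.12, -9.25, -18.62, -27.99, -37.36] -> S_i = 0.12 + -9.37*i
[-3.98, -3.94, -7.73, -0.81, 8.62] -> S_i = Random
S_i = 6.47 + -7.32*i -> [6.47, -0.85, -8.17, -15.49, -22.81]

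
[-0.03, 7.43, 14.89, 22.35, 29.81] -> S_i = -0.03 + 7.46*i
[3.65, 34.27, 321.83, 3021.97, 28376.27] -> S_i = 3.65*9.39^i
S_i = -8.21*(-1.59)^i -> [-8.21, 13.05, -20.76, 33.0, -52.47]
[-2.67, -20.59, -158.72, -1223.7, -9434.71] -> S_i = -2.67*7.71^i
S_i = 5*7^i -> [5, 35, 245, 1715, 12005]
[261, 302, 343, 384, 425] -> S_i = 261 + 41*i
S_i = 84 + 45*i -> [84, 129, 174, 219, 264]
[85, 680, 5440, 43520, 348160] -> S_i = 85*8^i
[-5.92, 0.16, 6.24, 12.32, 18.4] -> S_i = -5.92 + 6.08*i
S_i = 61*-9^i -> [61, -549, 4941, -44469, 400221]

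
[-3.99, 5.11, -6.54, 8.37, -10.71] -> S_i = -3.99*(-1.28)^i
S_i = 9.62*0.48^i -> [9.62, 4.62, 2.22, 1.06, 0.51]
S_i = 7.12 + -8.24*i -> [7.12, -1.12, -9.36, -17.6, -25.84]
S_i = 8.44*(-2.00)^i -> [8.44, -16.88, 33.76, -67.52, 135.04]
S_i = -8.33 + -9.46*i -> [-8.33, -17.79, -27.25, -36.71, -46.17]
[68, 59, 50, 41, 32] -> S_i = 68 + -9*i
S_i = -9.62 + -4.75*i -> [-9.62, -14.37, -19.12, -23.87, -28.62]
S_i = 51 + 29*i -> [51, 80, 109, 138, 167]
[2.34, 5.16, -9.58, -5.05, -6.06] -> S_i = Random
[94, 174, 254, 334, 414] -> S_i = 94 + 80*i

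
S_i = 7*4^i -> [7, 28, 112, 448, 1792]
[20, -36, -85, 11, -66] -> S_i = Random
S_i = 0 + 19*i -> [0, 19, 38, 57, 76]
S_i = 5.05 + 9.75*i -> [5.05, 14.8, 24.55, 34.3, 44.05]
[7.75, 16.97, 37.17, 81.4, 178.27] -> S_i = 7.75*2.19^i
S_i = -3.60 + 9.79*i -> [-3.6, 6.19, 15.98, 25.77, 35.56]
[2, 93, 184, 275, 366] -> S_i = 2 + 91*i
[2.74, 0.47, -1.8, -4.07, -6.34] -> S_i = 2.74 + -2.27*i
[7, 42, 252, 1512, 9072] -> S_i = 7*6^i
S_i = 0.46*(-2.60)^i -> [0.46, -1.2, 3.11, -8.08, 21.02]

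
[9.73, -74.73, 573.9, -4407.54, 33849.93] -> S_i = 9.73*(-7.68)^i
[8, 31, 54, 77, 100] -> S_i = 8 + 23*i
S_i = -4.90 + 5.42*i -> [-4.9, 0.52, 5.94, 11.36, 16.78]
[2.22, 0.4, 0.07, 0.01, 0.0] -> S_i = 2.22*0.18^i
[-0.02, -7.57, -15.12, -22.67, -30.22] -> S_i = -0.02 + -7.55*i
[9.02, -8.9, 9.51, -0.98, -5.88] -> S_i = Random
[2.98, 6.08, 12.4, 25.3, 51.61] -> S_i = 2.98*2.04^i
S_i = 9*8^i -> [9, 72, 576, 4608, 36864]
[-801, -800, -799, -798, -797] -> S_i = -801 + 1*i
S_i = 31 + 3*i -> [31, 34, 37, 40, 43]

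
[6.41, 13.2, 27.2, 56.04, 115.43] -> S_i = 6.41*2.06^i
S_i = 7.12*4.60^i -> [7.12, 32.75, 150.66, 693.03, 3187.95]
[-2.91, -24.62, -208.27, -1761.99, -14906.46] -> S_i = -2.91*8.46^i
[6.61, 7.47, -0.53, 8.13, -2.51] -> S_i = Random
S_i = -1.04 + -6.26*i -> [-1.04, -7.3, -13.56, -19.82, -26.08]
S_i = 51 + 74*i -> [51, 125, 199, 273, 347]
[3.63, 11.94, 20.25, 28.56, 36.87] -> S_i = 3.63 + 8.31*i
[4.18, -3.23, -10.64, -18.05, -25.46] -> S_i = 4.18 + -7.41*i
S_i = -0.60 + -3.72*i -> [-0.6, -4.32, -8.04, -11.76, -15.48]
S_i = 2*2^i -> [2, 4, 8, 16, 32]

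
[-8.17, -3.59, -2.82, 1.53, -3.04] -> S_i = Random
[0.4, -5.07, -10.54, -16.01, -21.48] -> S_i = 0.40 + -5.47*i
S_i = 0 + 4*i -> [0, 4, 8, 12, 16]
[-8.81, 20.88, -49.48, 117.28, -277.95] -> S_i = -8.81*(-2.37)^i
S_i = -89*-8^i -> [-89, 712, -5696, 45568, -364544]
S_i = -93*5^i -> [-93, -465, -2325, -11625, -58125]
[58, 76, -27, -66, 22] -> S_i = Random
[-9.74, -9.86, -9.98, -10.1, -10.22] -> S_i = -9.74 + -0.12*i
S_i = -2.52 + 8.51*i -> [-2.52, 5.99, 14.5, 23.01, 31.52]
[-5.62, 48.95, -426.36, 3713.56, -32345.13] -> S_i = -5.62*(-8.71)^i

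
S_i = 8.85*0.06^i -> [8.85, 0.53, 0.03, 0.0, 0.0]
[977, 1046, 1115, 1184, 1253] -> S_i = 977 + 69*i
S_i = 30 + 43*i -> [30, 73, 116, 159, 202]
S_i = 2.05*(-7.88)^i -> [2.05, -16.15, 127.29, -1003.07, 7904.21]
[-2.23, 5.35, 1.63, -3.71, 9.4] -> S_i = Random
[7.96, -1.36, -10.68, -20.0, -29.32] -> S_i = 7.96 + -9.32*i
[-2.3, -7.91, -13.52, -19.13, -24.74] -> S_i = -2.30 + -5.61*i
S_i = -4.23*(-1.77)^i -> [-4.23, 7.49, -13.25, 23.46, -41.52]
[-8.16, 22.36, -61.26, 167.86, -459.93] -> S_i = -8.16*(-2.74)^i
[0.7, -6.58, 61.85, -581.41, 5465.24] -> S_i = 0.70*(-9.40)^i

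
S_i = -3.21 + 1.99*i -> [-3.21, -1.22, 0.77, 2.76, 4.75]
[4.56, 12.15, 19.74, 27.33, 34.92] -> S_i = 4.56 + 7.59*i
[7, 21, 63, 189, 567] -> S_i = 7*3^i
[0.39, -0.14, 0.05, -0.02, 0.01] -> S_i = 0.39*(-0.37)^i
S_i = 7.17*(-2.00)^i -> [7.17, -14.34, 28.68, -57.36, 114.72]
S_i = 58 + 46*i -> [58, 104, 150, 196, 242]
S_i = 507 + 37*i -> [507, 544, 581, 618, 655]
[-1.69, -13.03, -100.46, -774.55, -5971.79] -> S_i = -1.69*7.71^i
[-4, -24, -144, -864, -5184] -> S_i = -4*6^i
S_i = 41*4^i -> [41, 164, 656, 2624, 10496]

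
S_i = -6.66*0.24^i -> [-6.66, -1.6, -0.38, -0.09, -0.02]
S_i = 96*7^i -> [96, 672, 4704, 32928, 230496]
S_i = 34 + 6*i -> [34, 40, 46, 52, 58]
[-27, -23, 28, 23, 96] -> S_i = Random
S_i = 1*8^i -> [1, 8, 64, 512, 4096]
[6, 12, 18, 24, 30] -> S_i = 6 + 6*i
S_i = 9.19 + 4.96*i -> [9.19, 14.15, 19.11, 24.07, 29.03]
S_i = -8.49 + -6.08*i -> [-8.49, -14.57, -20.65, -26.73, -32.81]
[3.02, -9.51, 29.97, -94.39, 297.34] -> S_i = 3.02*(-3.15)^i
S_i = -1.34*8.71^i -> [-1.34, -11.67, -101.66, -885.44, -7712.18]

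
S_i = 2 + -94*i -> [2, -92, -186, -280, -374]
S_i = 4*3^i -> [4, 12, 36, 108, 324]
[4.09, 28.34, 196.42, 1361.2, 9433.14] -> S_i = 4.09*6.93^i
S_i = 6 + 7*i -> [6, 13, 20, 27, 34]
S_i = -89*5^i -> [-89, -445, -2225, -11125, -55625]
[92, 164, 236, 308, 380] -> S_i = 92 + 72*i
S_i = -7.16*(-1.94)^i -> [-7.16, 13.89, -26.95, 52.28, -101.42]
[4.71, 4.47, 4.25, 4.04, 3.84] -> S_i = 4.71*0.95^i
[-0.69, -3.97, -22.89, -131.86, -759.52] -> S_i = -0.69*5.76^i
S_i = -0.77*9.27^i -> [-0.77, -7.14, -66.17, -613.38, -5686.04]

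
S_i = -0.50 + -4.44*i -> [-0.5, -4.94, -9.38, -13.82, -18.26]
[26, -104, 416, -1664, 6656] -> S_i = 26*-4^i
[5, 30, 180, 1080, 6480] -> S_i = 5*6^i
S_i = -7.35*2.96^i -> [-7.35, -21.76, -64.4, -190.62, -564.23]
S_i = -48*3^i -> [-48, -144, -432, -1296, -3888]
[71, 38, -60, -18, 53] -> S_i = Random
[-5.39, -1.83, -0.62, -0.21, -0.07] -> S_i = -5.39*0.34^i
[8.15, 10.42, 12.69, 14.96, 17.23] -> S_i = 8.15 + 2.27*i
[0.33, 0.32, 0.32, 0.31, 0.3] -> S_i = 0.33*0.98^i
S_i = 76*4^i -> [76, 304, 1216, 4864, 19456]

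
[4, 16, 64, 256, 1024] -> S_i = 4*4^i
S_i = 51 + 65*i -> [51, 116, 181, 246, 311]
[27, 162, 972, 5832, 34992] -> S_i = 27*6^i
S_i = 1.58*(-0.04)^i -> [1.58, -0.06, 0.0, -0.0, 0.0]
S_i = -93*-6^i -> [-93, 558, -3348, 20088, -120528]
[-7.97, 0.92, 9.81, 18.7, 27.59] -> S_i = -7.97 + 8.89*i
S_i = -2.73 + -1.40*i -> [-2.73, -4.13, -5.53, -6.93, -8.33]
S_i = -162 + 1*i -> [-162, -161, -160, -159, -158]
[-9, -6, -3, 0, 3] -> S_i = -9 + 3*i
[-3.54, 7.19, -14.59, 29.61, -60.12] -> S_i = -3.54*(-2.03)^i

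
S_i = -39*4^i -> [-39, -156, -624, -2496, -9984]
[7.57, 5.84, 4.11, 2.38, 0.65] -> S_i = 7.57 + -1.73*i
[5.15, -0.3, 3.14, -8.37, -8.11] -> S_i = Random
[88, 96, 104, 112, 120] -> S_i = 88 + 8*i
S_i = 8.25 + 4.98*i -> [8.25, 13.23, 18.21, 23.19, 28.17]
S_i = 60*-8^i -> [60, -480, 3840, -30720, 245760]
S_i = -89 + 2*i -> [-89, -87, -85, -83, -81]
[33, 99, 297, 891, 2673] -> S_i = 33*3^i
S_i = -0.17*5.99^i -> [-0.17, -1.02, -6.1, -36.54, -218.85]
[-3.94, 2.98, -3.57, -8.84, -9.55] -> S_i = Random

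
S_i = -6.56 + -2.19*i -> [-6.56, -8.75, -10.94, -13.13, -15.32]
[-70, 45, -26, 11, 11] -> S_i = Random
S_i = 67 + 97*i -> [67, 164, 261, 358, 455]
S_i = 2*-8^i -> [2, -16, 128, -1024, 8192]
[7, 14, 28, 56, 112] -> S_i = 7*2^i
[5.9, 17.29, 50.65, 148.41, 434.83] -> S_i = 5.90*2.93^i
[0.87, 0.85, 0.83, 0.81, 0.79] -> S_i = 0.87 + -0.02*i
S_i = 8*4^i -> [8, 32, 128, 512, 2048]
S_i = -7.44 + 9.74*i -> [-7.44, 2.3, 12.04, 21.78, 31.52]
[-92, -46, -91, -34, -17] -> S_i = Random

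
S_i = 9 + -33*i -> [9, -24, -57, -90, -123]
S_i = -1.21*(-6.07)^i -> [-1.21, 7.34, -44.58, 270.61, -1642.63]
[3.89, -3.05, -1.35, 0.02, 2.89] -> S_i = Random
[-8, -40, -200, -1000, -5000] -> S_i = -8*5^i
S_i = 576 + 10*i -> [576, 586, 596, 606, 616]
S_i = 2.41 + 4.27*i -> [2.41, 6.68, 10.95, 15.22, 19.49]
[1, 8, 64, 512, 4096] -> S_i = 1*8^i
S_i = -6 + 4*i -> [-6, -2, 2, 6, 10]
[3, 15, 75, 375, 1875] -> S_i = 3*5^i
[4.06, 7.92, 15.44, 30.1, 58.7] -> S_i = 4.06*1.95^i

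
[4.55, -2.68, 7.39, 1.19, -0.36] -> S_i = Random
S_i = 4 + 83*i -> [4, 87, 170, 253, 336]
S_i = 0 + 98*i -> [0, 98, 196, 294, 392]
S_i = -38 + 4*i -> [-38, -34, -30, -26, -22]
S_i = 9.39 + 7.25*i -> [9.39, 16.64, 23.89, 31.14, 38.39]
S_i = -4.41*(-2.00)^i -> [-4.41, 8.82, -17.64, 35.28, -70.56]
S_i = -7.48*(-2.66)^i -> [-7.48, 19.9, -52.93, 140.78, -374.48]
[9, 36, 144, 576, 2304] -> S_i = 9*4^i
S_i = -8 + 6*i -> [-8, -2, 4, 10, 16]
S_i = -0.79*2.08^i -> [-0.79, -1.64, -3.42, -7.11, -14.79]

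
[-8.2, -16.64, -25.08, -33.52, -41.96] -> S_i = -8.20 + -8.44*i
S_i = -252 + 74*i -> [-252, -178, -104, -30, 44]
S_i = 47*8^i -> [47, 376, 3008, 24064, 192512]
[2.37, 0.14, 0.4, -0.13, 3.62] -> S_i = Random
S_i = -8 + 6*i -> [-8, -2, 4, 10, 16]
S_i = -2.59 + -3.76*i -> [-2.59, -6.35, -10.11, -13.87, -17.63]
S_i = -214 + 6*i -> [-214, -208, -202, -196, -190]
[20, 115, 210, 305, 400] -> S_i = 20 + 95*i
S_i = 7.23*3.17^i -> [7.23, 22.92, 72.65, 230.31, 730.09]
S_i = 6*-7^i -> [6, -42, 294, -2058, 14406]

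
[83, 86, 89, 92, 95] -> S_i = 83 + 3*i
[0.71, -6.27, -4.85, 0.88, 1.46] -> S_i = Random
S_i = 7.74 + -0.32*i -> [7.74, 7.42, 7.1, 6.78, 6.46]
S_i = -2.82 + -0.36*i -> [-2.82, -3.18, -3.54, -3.9, -4.26]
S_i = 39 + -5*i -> [39, 34, 29, 24, 19]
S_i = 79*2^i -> [79, 158, 316, 632, 1264]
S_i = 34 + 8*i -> [34, 42, 50, 58, 66]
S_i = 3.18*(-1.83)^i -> [3.18, -5.82, 10.65, -19.49, 35.66]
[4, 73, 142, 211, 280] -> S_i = 4 + 69*i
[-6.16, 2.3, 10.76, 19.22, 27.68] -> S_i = -6.16 + 8.46*i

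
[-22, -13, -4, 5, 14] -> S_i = -22 + 9*i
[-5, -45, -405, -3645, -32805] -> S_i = -5*9^i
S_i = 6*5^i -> [6, 30, 150, 750, 3750]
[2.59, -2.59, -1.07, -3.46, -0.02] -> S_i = Random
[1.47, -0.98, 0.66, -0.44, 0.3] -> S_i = 1.47*(-0.67)^i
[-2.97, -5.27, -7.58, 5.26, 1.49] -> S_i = Random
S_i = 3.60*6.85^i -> [3.6, 24.66, 168.92, 1157.11, 7926.2]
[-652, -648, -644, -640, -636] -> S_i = -652 + 4*i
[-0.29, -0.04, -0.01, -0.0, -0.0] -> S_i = -0.29*0.14^i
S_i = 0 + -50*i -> [0, -50, -100, -150, -200]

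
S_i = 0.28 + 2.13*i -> [0.28, 2.41, 4.54, 6.67, 8.8]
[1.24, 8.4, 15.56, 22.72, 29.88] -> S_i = 1.24 + 7.16*i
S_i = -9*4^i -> [-9, -36, -144, -576, -2304]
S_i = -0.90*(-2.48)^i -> [-0.9, 2.23, -5.54, 13.73, -34.04]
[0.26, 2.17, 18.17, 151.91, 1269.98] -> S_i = 0.26*8.36^i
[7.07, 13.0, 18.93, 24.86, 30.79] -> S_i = 7.07 + 5.93*i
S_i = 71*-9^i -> [71, -639, 5751, -51759, 465831]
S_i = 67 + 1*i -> [67, 68, 69, 70, 71]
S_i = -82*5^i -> [-82, -410, -2050, -10250, -51250]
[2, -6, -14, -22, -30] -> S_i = 2 + -8*i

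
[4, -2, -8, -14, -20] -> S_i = 4 + -6*i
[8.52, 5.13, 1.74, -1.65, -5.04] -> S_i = 8.52 + -3.39*i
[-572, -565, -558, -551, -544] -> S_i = -572 + 7*i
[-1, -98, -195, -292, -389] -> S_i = -1 + -97*i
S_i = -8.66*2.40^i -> [-8.66, -20.78, -49.88, -119.72, -287.32]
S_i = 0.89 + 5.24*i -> [0.89, 6.13, 11.37, 16.61, 21.85]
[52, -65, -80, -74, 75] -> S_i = Random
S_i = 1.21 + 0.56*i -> [1.21, 1.77, 2.33, 2.89, 3.45]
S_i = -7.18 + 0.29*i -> [-7.18, -6.89, -6.6, -6.31, -6.02]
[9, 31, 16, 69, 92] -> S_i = Random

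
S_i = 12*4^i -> [12, 48, 192, 768, 3072]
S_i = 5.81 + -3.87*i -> [5.81, 1.94, -1.93, -5.8, -9.67]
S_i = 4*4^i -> [4, 16, 64, 256, 1024]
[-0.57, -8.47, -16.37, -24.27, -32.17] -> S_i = -0.57 + -7.90*i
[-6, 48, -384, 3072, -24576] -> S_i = -6*-8^i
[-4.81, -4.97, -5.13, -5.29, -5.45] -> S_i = -4.81 + -0.16*i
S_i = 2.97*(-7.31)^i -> [2.97, -21.71, 158.71, -1160.14, 8480.59]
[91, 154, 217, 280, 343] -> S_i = 91 + 63*i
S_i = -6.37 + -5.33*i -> [-6.37, -11.7, -17.03, -22.36, -27.69]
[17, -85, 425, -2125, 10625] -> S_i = 17*-5^i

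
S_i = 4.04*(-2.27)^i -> [4.04, -9.17, 20.82, -47.26, 107.27]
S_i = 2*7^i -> [2, 14, 98, 686, 4802]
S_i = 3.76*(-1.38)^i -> [3.76, -5.19, 7.16, -9.88, 13.64]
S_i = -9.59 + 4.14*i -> [-9.59, -5.45, -1.31, 2.83, 6.97]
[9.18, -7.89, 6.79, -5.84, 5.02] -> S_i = 9.18*(-0.86)^i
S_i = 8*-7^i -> [8, -56, 392, -2744, 19208]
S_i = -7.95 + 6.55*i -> [-7.95, -1.4, 5.15, 11.7, 18.25]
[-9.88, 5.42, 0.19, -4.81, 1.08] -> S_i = Random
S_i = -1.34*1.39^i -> [-1.34, -1.86, -2.59, -3.6, -5.0]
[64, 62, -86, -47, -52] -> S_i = Random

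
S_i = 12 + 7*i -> [12, 19, 26, 33, 40]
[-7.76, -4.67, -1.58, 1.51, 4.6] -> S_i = -7.76 + 3.09*i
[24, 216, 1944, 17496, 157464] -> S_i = 24*9^i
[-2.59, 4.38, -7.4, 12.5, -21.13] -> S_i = -2.59*(-1.69)^i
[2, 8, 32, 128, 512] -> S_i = 2*4^i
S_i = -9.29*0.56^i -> [-9.29, -5.2, -2.91, -1.63, -0.91]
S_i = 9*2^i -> [9, 18, 36, 72, 144]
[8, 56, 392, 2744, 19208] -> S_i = 8*7^i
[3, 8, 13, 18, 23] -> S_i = 3 + 5*i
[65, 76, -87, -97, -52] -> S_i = Random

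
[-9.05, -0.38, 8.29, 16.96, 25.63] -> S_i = -9.05 + 8.67*i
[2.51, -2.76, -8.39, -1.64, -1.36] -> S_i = Random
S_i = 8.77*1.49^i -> [8.77, 13.07, 19.47, 29.01, 43.23]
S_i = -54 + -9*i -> [-54, -63, -72, -81, -90]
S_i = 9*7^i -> [9, 63, 441, 3087, 21609]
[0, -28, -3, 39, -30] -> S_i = Random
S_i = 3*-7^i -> [3, -21, 147, -1029, 7203]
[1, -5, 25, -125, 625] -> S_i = 1*-5^i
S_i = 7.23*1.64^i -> [7.23, 11.86, 19.45, 31.89, 52.3]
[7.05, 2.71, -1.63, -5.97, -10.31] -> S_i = 7.05 + -4.34*i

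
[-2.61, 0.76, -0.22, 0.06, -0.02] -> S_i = -2.61*(-0.29)^i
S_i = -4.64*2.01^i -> [-4.64, -9.33, -18.75, -37.68, -75.74]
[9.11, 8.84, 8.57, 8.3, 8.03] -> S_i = 9.11 + -0.27*i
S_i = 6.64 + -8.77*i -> [6.64, -2.13, -10.9, -19.67, -28.44]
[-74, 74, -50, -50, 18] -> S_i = Random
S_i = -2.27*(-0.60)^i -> [-2.27, 1.36, -0.82, 0.49, -0.29]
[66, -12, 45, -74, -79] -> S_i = Random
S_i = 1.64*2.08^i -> [1.64, 3.41, 7.1, 14.76, 30.7]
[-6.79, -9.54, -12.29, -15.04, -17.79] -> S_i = -6.79 + -2.75*i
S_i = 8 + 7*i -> [8, 15, 22, 29, 36]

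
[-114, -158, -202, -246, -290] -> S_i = -114 + -44*i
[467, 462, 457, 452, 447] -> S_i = 467 + -5*i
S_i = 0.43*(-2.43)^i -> [0.43, -1.04, 2.54, -6.17, 14.99]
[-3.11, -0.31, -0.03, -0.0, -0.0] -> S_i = -3.11*0.10^i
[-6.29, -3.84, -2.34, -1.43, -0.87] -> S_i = -6.29*0.61^i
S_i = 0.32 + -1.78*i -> [0.32, -1.46, -3.24, -5.02, -6.8]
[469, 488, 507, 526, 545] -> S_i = 469 + 19*i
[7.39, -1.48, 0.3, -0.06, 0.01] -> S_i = 7.39*(-0.20)^i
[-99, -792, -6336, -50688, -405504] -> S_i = -99*8^i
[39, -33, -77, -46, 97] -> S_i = Random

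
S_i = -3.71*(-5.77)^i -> [-3.71, 21.41, -123.52, 712.69, -4112.23]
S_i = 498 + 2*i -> [498, 500, 502, 504, 506]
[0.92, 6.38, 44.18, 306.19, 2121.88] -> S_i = 0.92*6.93^i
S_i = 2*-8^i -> [2, -16, 128, -1024, 8192]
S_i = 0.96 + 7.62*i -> [0.96, 8.58, 16.2, 23.82, 31.44]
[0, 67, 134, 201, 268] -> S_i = 0 + 67*i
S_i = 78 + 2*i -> [78, 80, 82, 84, 86]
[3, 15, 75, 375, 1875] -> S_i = 3*5^i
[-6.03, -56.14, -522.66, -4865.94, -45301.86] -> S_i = -6.03*9.31^i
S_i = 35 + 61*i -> [35, 96, 157, 218, 279]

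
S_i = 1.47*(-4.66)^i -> [1.47, -6.85, 31.92, -148.76, 693.2]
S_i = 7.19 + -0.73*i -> [7.19, 6.46, 5.73, 5.0, 4.27]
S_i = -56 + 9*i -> [-56, -47, -38, -29, -20]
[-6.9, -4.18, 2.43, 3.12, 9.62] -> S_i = Random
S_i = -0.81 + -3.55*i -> [-0.81, -4.36, -7.91, -11.46, -15.01]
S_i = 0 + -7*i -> [0, -7, -14, -21, -28]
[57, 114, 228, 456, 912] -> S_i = 57*2^i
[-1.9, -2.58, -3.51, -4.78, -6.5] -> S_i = -1.90*1.36^i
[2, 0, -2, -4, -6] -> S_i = 2 + -2*i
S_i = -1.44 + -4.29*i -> [-1.44, -5.73, -10.02, -14.31, -18.6]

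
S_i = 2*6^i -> [2, 12, 72, 432, 2592]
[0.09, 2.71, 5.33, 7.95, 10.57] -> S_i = 0.09 + 2.62*i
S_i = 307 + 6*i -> [307, 313, 319, 325, 331]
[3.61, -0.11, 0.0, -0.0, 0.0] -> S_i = 3.61*(-0.03)^i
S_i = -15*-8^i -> [-15, 120, -960, 7680, -61440]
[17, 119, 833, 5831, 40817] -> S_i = 17*7^i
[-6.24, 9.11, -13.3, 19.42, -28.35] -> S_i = -6.24*(-1.46)^i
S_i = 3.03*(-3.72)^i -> [3.03, -11.27, 41.93, -155.98, 580.25]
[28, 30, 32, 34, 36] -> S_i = 28 + 2*i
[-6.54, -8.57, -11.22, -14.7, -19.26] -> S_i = -6.54*1.31^i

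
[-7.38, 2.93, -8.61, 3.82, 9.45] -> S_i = Random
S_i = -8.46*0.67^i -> [-8.46, -5.67, -3.8, -2.54, -1.7]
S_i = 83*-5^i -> [83, -415, 2075, -10375, 51875]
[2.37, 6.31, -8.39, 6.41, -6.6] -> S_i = Random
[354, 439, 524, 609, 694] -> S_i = 354 + 85*i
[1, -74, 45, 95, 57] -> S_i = Random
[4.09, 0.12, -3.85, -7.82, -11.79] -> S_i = 4.09 + -3.97*i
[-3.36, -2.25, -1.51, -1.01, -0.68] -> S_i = -3.36*0.67^i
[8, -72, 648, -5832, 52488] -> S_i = 8*-9^i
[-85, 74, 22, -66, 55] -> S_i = Random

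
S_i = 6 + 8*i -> [6, 14, 22, 30, 38]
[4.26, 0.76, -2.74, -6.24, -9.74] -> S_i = 4.26 + -3.50*i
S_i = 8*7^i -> [8, 56, 392, 2744, 19208]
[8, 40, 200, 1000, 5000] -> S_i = 8*5^i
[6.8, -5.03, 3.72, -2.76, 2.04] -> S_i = 6.80*(-0.74)^i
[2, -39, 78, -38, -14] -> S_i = Random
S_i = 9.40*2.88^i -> [9.4, 27.07, 77.97, 224.55, 646.69]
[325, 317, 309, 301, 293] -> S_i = 325 + -8*i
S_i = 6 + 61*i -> [6, 67, 128, 189, 250]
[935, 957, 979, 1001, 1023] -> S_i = 935 + 22*i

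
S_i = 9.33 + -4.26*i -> [9.33, 5.07, 0.81, -3.45, -7.71]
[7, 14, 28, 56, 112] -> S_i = 7*2^i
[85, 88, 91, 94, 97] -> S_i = 85 + 3*i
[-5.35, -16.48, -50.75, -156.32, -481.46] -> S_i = -5.35*3.08^i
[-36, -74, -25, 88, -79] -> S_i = Random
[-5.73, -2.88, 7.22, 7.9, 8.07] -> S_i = Random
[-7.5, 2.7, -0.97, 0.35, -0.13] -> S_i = -7.50*(-0.36)^i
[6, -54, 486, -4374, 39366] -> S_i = 6*-9^i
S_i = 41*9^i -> [41, 369, 3321, 29889, 269001]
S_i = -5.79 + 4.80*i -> [-5.79, -0.99, 3.81, 8.61, 13.41]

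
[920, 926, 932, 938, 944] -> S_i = 920 + 6*i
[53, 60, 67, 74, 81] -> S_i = 53 + 7*i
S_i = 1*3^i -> [1, 3, 9, 27, 81]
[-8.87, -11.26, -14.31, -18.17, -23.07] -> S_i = -8.87*1.27^i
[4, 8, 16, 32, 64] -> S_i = 4*2^i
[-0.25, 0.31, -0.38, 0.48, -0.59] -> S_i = -0.25*(-1.24)^i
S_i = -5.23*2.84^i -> [-5.23, -14.85, -42.18, -119.8, -340.23]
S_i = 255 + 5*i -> [255, 260, 265, 270, 275]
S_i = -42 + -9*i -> [-42, -51, -60, -69, -78]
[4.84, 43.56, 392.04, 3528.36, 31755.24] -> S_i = 4.84*9.00^i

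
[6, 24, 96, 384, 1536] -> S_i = 6*4^i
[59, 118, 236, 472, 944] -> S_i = 59*2^i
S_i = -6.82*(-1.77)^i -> [-6.82, 12.07, -21.37, 37.82, -66.94]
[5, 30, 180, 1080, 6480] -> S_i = 5*6^i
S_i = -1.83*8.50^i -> [-1.83, -15.56, -132.22, -1123.85, -9552.71]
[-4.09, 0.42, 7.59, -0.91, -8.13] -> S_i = Random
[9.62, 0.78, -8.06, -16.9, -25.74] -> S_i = 9.62 + -8.84*i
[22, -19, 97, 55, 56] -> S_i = Random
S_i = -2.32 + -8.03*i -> [-2.32, -10.35, -18.38, -26.41, -34.44]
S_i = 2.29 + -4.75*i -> [2.29, -2.46, -7.21, -11.96, -16.71]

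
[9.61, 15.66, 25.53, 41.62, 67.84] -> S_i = 9.61*1.63^i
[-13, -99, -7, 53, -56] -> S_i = Random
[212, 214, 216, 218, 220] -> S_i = 212 + 2*i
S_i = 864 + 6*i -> [864, 870, 876, 882, 888]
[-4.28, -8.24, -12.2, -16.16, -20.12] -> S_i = -4.28 + -3.96*i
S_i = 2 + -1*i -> [2, 1, 0, -1, -2]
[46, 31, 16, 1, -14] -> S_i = 46 + -15*i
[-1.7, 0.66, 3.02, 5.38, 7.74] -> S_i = -1.70 + 2.36*i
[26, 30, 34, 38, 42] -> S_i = 26 + 4*i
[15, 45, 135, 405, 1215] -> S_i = 15*3^i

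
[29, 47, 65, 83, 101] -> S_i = 29 + 18*i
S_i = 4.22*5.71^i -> [4.22, 24.1, 137.59, 785.63, 4485.98]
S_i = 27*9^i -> [27, 243, 2187, 19683, 177147]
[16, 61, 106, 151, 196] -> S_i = 16 + 45*i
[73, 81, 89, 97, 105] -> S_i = 73 + 8*i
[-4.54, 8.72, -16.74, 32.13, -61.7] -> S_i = -4.54*(-1.92)^i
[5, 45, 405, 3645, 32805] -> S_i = 5*9^i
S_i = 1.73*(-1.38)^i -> [1.73, -2.39, 3.29, -4.55, 6.27]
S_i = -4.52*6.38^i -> [-4.52, -28.84, -183.98, -1173.82, -7488.95]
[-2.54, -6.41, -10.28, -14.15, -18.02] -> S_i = -2.54 + -3.87*i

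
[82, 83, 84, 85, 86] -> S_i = 82 + 1*i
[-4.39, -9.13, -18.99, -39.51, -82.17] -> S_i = -4.39*2.08^i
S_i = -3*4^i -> [-3, -12, -48, -192, -768]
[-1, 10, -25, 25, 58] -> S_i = Random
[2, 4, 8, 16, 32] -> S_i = 2*2^i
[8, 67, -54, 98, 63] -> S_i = Random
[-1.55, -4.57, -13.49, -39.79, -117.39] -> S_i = -1.55*2.95^i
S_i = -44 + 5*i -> [-44, -39, -34, -29, -24]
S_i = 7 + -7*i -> [7, 0, -7, -14, -21]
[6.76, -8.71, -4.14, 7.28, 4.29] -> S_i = Random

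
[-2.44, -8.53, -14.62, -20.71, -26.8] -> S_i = -2.44 + -6.09*i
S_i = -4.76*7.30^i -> [-4.76, -34.75, -253.66, -1851.72, -13517.56]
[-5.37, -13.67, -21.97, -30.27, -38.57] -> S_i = -5.37 + -8.30*i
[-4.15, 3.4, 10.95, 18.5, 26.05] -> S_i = -4.15 + 7.55*i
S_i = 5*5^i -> [5, 25, 125, 625, 3125]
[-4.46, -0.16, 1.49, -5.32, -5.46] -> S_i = Random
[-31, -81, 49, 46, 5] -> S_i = Random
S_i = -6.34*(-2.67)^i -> [-6.34, 16.93, -45.2, 120.68, -322.21]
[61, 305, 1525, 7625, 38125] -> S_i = 61*5^i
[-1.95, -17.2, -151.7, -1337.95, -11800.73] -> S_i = -1.95*8.82^i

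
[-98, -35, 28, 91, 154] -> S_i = -98 + 63*i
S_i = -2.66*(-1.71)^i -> [-2.66, 4.55, -7.78, 13.3, -22.74]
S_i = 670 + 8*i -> [670, 678, 686, 694, 702]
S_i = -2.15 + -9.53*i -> [-2.15, -11.68, -21.21, -30.74, -40.27]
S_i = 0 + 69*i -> [0, 69, 138, 207, 276]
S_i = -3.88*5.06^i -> [-3.88, -19.63, -99.34, -502.67, -2543.51]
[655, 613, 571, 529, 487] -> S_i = 655 + -42*i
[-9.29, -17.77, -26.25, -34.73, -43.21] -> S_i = -9.29 + -8.48*i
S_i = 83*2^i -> [83, 166, 332, 664, 1328]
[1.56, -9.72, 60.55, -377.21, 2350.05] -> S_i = 1.56*(-6.23)^i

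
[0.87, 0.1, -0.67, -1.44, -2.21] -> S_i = 0.87 + -0.77*i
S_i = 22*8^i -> [22, 176, 1408, 11264, 90112]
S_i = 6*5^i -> [6, 30, 150, 750, 3750]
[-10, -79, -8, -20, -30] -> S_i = Random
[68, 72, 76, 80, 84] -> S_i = 68 + 4*i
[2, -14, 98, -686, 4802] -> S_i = 2*-7^i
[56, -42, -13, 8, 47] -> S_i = Random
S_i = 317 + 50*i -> [317, 367, 417, 467, 517]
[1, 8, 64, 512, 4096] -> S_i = 1*8^i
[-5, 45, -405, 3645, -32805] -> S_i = -5*-9^i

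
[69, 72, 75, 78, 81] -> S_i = 69 + 3*i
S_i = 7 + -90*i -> [7, -83, -173, -263, -353]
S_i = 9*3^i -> [9, 27, 81, 243, 729]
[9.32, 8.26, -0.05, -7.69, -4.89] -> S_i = Random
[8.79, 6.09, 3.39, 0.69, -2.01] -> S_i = 8.79 + -2.70*i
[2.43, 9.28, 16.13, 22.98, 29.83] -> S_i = 2.43 + 6.85*i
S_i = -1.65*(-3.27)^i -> [-1.65, 5.4, -17.64, 57.69, -188.66]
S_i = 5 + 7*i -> [5, 12, 19, 26, 33]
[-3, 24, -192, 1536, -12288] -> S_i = -3*-8^i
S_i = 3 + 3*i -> [3, 6, 9, 12, 15]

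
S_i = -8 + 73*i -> [-8, 65, 138, 211, 284]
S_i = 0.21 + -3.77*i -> [0.21, -3.56, -7.33, -11.1, -14.87]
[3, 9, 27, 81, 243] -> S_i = 3*3^i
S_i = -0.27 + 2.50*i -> [-0.27, 2.23, 4.73, 7.23, 9.73]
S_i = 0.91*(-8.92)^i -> [0.91, -8.12, 72.41, -645.86, 5761.04]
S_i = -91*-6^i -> [-91, 546, -3276, 19656, -117936]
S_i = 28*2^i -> [28, 56, 112, 224, 448]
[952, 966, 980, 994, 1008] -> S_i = 952 + 14*i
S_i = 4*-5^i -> [4, -20, 100, -500, 2500]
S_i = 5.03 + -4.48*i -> [5.03, 0.55, -3.93, -8.41, -12.89]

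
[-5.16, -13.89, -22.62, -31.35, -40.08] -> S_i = -5.16 + -8.73*i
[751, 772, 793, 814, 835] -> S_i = 751 + 21*i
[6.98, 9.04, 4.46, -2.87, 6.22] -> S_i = Random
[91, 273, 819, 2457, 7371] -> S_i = 91*3^i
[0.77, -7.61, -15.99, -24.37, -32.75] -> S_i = 0.77 + -8.38*i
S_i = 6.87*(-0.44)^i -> [6.87, -3.02, 1.33, -0.59, 0.26]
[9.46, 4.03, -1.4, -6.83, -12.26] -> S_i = 9.46 + -5.43*i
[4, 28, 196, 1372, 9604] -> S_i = 4*7^i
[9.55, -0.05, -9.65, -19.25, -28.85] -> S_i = 9.55 + -9.60*i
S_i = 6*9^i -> [6, 54, 486, 4374, 39366]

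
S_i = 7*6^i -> [7, 42, 252, 1512, 9072]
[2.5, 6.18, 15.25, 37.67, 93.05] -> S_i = 2.50*2.47^i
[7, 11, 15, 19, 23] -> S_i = 7 + 4*i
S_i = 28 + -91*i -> [28, -63, -154, -245, -336]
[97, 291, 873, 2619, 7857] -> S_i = 97*3^i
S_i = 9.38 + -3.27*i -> [9.38, 6.11, 2.84, -0.43, -3.7]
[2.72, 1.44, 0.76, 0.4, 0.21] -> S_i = 2.72*0.53^i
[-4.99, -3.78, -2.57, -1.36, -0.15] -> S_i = -4.99 + 1.21*i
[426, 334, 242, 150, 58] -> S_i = 426 + -92*i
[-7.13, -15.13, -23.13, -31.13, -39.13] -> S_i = -7.13 + -8.00*i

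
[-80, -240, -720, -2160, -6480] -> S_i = -80*3^i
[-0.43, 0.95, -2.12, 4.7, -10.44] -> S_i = -0.43*(-2.22)^i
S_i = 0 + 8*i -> [0, 8, 16, 24, 32]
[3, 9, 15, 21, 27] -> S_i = 3 + 6*i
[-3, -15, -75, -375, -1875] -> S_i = -3*5^i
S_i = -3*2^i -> [-3, -6, -12, -24, -48]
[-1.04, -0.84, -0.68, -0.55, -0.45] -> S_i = -1.04*0.81^i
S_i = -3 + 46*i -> [-3, 43, 89, 135, 181]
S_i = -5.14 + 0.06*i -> [-5.14, -5.08, -5.02, -4.96, -4.9]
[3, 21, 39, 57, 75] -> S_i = 3 + 18*i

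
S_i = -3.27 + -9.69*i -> [-3.27, -12.96, -22.65, -32.34, -42.03]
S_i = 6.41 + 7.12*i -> [6.41, 13.53, 20.65, 27.77, 34.89]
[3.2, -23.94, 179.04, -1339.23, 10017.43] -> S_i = 3.20*(-7.48)^i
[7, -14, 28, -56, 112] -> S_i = 7*-2^i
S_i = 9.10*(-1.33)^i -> [9.1, -12.1, 16.1, -21.41, 28.47]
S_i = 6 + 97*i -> [6, 103, 200, 297, 394]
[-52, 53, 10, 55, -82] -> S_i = Random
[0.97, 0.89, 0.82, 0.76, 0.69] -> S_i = 0.97*0.92^i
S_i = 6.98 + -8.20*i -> [6.98, -1.22, -9.42, -17.62, -25.82]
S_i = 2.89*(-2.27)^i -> [2.89, -6.56, 14.89, -33.8, 76.74]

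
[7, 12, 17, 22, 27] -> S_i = 7 + 5*i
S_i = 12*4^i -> [12, 48, 192, 768, 3072]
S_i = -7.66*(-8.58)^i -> [-7.66, 65.72, -563.9, 4838.28, -41512.41]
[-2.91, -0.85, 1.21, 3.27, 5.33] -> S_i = -2.91 + 2.06*i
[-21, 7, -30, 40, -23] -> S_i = Random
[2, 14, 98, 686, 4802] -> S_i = 2*7^i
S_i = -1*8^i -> [-1, -8, -64, -512, -4096]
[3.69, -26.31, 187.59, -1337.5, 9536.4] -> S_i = 3.69*(-7.13)^i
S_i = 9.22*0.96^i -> [9.22, 8.85, 8.5, 8.16, 7.83]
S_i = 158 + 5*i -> [158, 163, 168, 173, 178]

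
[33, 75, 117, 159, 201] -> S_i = 33 + 42*i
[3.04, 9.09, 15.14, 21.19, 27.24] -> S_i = 3.04 + 6.05*i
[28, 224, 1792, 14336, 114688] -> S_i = 28*8^i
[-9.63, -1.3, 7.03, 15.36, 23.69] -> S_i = -9.63 + 8.33*i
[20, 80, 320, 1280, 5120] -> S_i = 20*4^i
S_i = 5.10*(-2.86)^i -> [5.1, -14.59, 41.72, -119.31, 341.22]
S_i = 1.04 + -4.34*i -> [1.04, -3.3, -7.64, -11.98, -16.32]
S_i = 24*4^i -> [24, 96, 384, 1536, 6144]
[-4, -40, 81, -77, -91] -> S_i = Random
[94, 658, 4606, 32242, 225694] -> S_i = 94*7^i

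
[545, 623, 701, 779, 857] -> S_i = 545 + 78*i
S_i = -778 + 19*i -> [-778, -759, -740, -721, -702]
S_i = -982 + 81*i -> [-982, -901, -820, -739, -658]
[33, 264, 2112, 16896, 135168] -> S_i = 33*8^i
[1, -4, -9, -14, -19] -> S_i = 1 + -5*i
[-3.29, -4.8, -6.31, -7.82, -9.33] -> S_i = -3.29 + -1.51*i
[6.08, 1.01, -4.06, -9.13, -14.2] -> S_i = 6.08 + -5.07*i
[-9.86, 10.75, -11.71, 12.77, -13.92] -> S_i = -9.86*(-1.09)^i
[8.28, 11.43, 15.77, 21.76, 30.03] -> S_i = 8.28*1.38^i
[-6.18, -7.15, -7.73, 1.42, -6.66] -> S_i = Random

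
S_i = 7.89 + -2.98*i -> [7.89, 4.91, 1.93, -1.05, -4.03]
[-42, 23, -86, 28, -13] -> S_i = Random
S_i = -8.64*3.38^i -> [-8.64, -29.2, -98.71, -333.63, -1127.67]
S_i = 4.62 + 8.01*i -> [4.62, 12.63, 20.64, 28.65, 36.66]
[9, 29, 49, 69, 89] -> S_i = 9 + 20*i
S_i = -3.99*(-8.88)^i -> [-3.99, 35.43, -314.63, 2793.91, -24809.89]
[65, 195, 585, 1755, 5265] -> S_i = 65*3^i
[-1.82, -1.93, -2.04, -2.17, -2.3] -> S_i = -1.82*1.06^i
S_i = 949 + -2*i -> [949, 947, 945, 943, 941]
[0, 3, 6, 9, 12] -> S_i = 0 + 3*i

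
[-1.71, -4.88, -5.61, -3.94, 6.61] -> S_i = Random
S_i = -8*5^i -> [-8, -40, -200, -1000, -5000]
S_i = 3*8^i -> [3, 24, 192, 1536, 12288]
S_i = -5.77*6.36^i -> [-5.77, -36.7, -233.39, -1484.39, -9440.7]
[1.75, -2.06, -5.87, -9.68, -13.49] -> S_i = 1.75 + -3.81*i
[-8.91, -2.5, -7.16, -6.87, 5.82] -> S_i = Random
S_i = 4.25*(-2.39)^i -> [4.25, -10.16, 24.28, -58.02, 138.67]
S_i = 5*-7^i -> [5, -35, 245, -1715, 12005]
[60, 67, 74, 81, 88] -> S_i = 60 + 7*i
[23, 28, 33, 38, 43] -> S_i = 23 + 5*i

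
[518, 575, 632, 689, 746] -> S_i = 518 + 57*i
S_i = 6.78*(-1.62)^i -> [6.78, -10.98, 17.79, -28.83, 46.7]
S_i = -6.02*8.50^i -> [-6.02, -51.17, -434.94, -3697.03, -31424.78]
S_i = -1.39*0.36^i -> [-1.39, -0.5, -0.18, -0.06, -0.02]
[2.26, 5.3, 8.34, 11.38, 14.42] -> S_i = 2.26 + 3.04*i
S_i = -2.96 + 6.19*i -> [-2.96, 3.23, 9.42, 15.61, 21.8]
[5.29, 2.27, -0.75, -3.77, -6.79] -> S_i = 5.29 + -3.02*i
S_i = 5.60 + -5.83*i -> [5.6, -0.23, -6.06, -11.89, -17.72]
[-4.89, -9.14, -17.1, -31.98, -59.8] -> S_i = -4.89*1.87^i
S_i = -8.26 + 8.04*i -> [-8.26, -0.22, 7.82, 15.86, 23.9]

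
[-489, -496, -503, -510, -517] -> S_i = -489 + -7*i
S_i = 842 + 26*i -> [842, 868, 894, 920, 946]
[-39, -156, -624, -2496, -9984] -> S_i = -39*4^i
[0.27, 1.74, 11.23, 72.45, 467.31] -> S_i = 0.27*6.45^i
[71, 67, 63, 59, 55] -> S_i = 71 + -4*i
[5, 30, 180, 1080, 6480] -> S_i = 5*6^i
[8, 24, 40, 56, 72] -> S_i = 8 + 16*i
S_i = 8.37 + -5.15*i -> [8.37, 3.22, -1.93, -7.08, -12.23]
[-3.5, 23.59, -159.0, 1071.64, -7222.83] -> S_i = -3.50*(-6.74)^i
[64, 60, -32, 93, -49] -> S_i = Random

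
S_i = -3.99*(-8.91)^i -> [-3.99, 35.55, -316.76, 2822.32, -25146.86]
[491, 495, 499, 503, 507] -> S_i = 491 + 4*i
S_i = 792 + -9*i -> [792, 783, 774, 765, 756]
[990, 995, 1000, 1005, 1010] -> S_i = 990 + 5*i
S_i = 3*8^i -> [3, 24, 192, 1536, 12288]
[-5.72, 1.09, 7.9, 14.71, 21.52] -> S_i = -5.72 + 6.81*i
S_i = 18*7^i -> [18, 126, 882, 6174, 43218]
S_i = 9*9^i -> [9, 81, 729, 6561, 59049]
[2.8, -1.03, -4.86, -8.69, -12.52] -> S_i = 2.80 + -3.83*i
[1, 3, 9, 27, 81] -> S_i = 1*3^i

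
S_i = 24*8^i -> [24, 192, 1536, 12288, 98304]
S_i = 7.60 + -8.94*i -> [7.6, -1.34, -10.28, -19.22, -28.16]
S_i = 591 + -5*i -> [591, 586, 581, 576, 571]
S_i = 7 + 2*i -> [7, 9, 11, 13, 15]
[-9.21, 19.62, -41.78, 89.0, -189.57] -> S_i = -9.21*(-2.13)^i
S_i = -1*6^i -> [-1, -6, -36, -216, -1296]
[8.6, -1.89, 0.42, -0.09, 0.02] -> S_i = 8.60*(-0.22)^i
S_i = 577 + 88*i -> [577, 665, 753, 841, 929]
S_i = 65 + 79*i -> [65, 144, 223, 302, 381]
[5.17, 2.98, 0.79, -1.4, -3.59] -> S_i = 5.17 + -2.19*i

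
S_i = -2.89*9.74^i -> [-2.89, -28.15, -274.17, -2670.39, -26009.6]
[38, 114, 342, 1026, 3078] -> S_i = 38*3^i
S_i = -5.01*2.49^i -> [-5.01, -12.47, -31.06, -77.35, -192.59]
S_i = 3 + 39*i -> [3, 42, 81, 120, 159]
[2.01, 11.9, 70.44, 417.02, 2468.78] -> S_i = 2.01*5.92^i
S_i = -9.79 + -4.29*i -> [-9.79, -14.08, -18.37, -22.66, -26.95]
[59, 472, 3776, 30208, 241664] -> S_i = 59*8^i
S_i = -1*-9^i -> [-1, 9, -81, 729, -6561]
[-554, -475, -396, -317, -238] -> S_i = -554 + 79*i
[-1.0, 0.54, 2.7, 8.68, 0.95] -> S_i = Random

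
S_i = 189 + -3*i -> [189, 186, 183, 180, 177]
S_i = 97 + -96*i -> [97, 1, -95, -191, -287]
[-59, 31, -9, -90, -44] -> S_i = Random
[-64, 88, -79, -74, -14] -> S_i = Random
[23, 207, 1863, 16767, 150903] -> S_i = 23*9^i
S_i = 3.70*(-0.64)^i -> [3.7, -2.37, 1.52, -0.97, 0.62]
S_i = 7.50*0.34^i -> [7.5, 2.55, 0.87, 0.29, 0.1]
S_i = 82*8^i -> [82, 656, 5248, 41984, 335872]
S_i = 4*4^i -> [4, 16, 64, 256, 1024]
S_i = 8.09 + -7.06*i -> [8.09, 1.03, -6.03, -13.09, -20.15]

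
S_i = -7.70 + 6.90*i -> [-7.7, -0.8, 6.1, 13.0, 19.9]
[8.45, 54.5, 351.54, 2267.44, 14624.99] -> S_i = 8.45*6.45^i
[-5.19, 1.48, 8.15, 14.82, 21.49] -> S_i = -5.19 + 6.67*i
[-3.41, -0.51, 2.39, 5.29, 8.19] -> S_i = -3.41 + 2.90*i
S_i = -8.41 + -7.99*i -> [-8.41, -16.4, -24.39, -32.38, -40.37]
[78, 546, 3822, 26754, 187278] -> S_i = 78*7^i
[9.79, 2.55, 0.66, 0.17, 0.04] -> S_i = 9.79*0.26^i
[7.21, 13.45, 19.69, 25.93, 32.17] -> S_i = 7.21 + 6.24*i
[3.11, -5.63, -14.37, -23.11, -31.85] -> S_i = 3.11 + -8.74*i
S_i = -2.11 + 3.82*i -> [-2.11, 1.71, 5.53, 9.35, 13.17]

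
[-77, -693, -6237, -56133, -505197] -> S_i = -77*9^i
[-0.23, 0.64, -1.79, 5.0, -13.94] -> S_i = -0.23*(-2.79)^i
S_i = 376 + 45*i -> [376, 421, 466, 511, 556]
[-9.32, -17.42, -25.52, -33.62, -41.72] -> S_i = -9.32 + -8.10*i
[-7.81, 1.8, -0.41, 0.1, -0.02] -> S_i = -7.81*(-0.23)^i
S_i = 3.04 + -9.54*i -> [3.04, -6.5, -16.04, -25.58, -35.12]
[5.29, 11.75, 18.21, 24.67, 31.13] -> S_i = 5.29 + 6.46*i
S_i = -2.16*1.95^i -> [-2.16, -4.21, -8.21, -16.02, -31.23]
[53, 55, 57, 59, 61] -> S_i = 53 + 2*i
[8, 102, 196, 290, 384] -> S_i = 8 + 94*i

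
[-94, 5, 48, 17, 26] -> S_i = Random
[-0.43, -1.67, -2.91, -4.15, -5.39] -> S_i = -0.43 + -1.24*i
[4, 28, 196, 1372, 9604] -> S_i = 4*7^i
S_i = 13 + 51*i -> [13, 64, 115, 166, 217]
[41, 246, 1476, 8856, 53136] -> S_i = 41*6^i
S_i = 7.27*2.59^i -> [7.27, 18.83, 48.77, 126.31, 327.14]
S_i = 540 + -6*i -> [540, 534, 528, 522, 516]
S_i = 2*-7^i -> [2, -14, 98, -686, 4802]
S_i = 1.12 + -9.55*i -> [1.12, -8.43, -17.98, -27.53, -37.08]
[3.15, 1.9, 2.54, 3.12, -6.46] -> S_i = Random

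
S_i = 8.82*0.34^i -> [8.82, 3.0, 1.02, 0.35, 0.12]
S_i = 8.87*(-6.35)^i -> [8.87, -56.32, 357.66, -2271.14, 14421.77]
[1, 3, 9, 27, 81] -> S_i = 1*3^i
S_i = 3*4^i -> [3, 12, 48, 192, 768]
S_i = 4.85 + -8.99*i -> [4.85, -4.14, -13.13, -22.12, -31.11]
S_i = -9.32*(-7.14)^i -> [-9.32, 66.54, -475.13, 3392.43, -24221.93]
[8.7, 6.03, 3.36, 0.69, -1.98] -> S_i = 8.70 + -2.67*i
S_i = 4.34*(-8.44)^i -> [4.34, -36.63, 309.15, -2609.26, 22022.14]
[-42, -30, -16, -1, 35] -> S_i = Random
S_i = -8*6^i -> [-8, -48, -288, -1728, -10368]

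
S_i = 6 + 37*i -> [6, 43, 80, 117, 154]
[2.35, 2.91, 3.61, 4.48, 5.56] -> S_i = 2.35*1.24^i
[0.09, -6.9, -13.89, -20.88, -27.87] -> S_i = 0.09 + -6.99*i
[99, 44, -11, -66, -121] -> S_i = 99 + -55*i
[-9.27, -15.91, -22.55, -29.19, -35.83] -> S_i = -9.27 + -6.64*i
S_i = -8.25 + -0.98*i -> [-8.25, -9.23, -10.21, -11.19, -12.17]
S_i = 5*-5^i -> [5, -25, 125, -625, 3125]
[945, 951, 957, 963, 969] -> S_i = 945 + 6*i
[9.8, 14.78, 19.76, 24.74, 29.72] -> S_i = 9.80 + 4.98*i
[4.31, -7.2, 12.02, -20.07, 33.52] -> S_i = 4.31*(-1.67)^i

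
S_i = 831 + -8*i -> [831, 823, 815, 807, 799]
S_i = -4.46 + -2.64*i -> [-4.46, -7.1, -9.74, -12.38, -15.02]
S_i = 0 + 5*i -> [0, 5, 10, 15, 20]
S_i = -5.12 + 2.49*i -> [-5.12, -2.63, -0.14, 2.35, 4.84]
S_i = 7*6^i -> [7, 42, 252, 1512, 9072]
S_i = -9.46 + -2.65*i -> [-9.46, -12.11, -14.76, -17.41, -20.06]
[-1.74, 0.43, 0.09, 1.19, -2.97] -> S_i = Random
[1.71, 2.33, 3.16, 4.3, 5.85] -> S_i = 1.71*1.36^i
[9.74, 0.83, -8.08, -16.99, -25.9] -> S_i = 9.74 + -8.91*i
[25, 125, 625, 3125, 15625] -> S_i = 25*5^i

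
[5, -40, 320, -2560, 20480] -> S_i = 5*-8^i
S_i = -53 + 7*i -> [-53, -46, -39, -32, -25]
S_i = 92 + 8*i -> [92, 100, 108, 116, 124]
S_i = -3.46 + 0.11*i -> [-3.46, -3.35, -3.24, -3.13, -3.02]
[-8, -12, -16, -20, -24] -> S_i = -8 + -4*i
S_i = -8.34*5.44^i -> [-8.34, -45.37, -246.81, -1342.65, -7304.01]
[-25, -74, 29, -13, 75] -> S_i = Random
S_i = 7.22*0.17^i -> [7.22, 1.23, 0.21, 0.04, 0.01]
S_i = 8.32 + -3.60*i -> [8.32, 4.72, 1.12, -2.48, -6.08]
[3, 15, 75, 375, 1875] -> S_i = 3*5^i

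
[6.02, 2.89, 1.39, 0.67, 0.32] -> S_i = 6.02*0.48^i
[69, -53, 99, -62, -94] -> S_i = Random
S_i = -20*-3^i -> [-20, 60, -180, 540, -1620]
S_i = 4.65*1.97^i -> [4.65, 9.16, 18.05, 35.55, 70.04]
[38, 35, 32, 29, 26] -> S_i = 38 + -3*i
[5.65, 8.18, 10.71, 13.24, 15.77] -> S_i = 5.65 + 2.53*i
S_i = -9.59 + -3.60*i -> [-9.59, -13.19, -16.79, -20.39, -23.99]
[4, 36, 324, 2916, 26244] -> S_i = 4*9^i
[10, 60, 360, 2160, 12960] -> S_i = 10*6^i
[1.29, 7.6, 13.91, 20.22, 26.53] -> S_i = 1.29 + 6.31*i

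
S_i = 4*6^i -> [4, 24, 144, 864, 5184]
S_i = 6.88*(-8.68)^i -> [6.88, -59.72, 518.36, -4499.33, 39054.16]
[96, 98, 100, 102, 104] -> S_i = 96 + 2*i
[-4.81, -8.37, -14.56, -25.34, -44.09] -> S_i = -4.81*1.74^i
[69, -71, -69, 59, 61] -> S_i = Random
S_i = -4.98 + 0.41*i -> [-4.98, -4.57, -4.16, -3.75, -3.34]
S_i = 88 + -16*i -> [88, 72, 56, 40, 24]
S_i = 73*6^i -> [73, 438, 2628, 15768, 94608]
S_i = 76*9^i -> [76, 684, 6156, 55404, 498636]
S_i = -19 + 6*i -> [-19, -13, -7, -1, 5]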